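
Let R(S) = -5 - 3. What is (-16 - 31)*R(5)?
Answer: 376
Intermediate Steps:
R(S) = -8
(-16 - 31)*R(5) = (-16 - 31)*(-8) = -47*(-8) = 376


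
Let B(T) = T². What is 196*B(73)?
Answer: 1044484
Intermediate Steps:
196*B(73) = 196*73² = 196*5329 = 1044484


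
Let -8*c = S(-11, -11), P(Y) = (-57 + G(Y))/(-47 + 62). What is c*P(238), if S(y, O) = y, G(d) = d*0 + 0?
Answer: -209/40 ≈ -5.2250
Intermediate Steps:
G(d) = 0 (G(d) = 0 + 0 = 0)
P(Y) = -19/5 (P(Y) = (-57 + 0)/(-47 + 62) = -57/15 = -57*1/15 = -19/5)
c = 11/8 (c = -1/8*(-11) = 11/8 ≈ 1.3750)
c*P(238) = (11/8)*(-19/5) = -209/40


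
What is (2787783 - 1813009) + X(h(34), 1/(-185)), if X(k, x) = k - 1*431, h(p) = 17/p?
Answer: 1948687/2 ≈ 9.7434e+5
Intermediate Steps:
X(k, x) = -431 + k (X(k, x) = k - 431 = -431 + k)
(2787783 - 1813009) + X(h(34), 1/(-185)) = (2787783 - 1813009) + (-431 + 17/34) = 974774 + (-431 + 17*(1/34)) = 974774 + (-431 + 1/2) = 974774 - 861/2 = 1948687/2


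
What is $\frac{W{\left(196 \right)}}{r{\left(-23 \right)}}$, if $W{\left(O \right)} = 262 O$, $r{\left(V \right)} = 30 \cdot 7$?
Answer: $\frac{3668}{15} \approx 244.53$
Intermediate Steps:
$r{\left(V \right)} = 210$
$\frac{W{\left(196 \right)}}{r{\left(-23 \right)}} = \frac{262 \cdot 196}{210} = 51352 \cdot \frac{1}{210} = \frac{3668}{15}$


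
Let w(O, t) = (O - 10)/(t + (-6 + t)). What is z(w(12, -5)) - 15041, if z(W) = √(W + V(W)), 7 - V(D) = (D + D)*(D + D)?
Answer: -15041 + √109/4 ≈ -15038.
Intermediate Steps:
V(D) = 7 - 4*D² (V(D) = 7 - (D + D)*(D + D) = 7 - 2*D*2*D = 7 - 4*D²)
w(O, t) = (-10 + O)/(-6 + 2*t)
z(W) = √(7 + W - 4*W²) (z(W) = √(W + (7 - 4*W²)) = √(7 + W - 4*W²))
z(w(12, -5)) - 15041 = √(7 + (-10 + 12)/(2*(-3 - 5)) - 4*(-10 + 12)²/(4*(-3 - 5)²)) - 15041 = √(7 + (½)*2/(-8) - 4*((½)*2/(-8))²) - 15041 = √(7 + (½)*(-⅛)*2 - 4*((½)*(-⅛)*2)²) - 15041 = √(7 - ⅛ - 4*(-⅛)²) - 15041 = √(7 - ⅛ - 4*1/64) - 15041 = √(7 - ⅛ - 1/16) - 15041 = √(109/16) - 15041 = √109/4 - 15041 = -15041 + √109/4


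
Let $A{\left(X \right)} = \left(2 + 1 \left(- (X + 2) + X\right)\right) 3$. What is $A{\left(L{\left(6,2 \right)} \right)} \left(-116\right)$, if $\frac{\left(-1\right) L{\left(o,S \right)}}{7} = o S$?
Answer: $0$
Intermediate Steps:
$L{\left(o,S \right)} = - 7 S o$ ($L{\left(o,S \right)} = - 7 o S = - 7 S o$)
$A{\left(X \right)} = 0$ ($A{\left(X \right)} = \left(2 + 1 \left(- (2 + X) + X\right)\right) 3 = \left(2 + 1 \left(\left(-2 - X\right) + X\right)\right) 3 = \left(2 + 1 \left(-2\right)\right) 3 = \left(2 - 2\right) 3 = 0 \cdot 3 = 0$)
$A{\left(L{\left(6,2 \right)} \right)} \left(-116\right) = 0 \left(-116\right) = 0$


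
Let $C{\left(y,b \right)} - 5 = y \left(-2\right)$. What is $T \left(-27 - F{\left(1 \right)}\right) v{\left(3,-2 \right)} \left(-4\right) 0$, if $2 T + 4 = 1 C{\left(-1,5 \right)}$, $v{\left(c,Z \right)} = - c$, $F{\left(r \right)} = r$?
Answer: $0$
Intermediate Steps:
$C{\left(y,b \right)} = 5 - 2 y$ ($C{\left(y,b \right)} = 5 + y \left(-2\right) = 5 - 2 y$)
$T = \frac{3}{2}$ ($T = -2 + \frac{1 \left(5 - -2\right)}{2} = -2 + \frac{1 \left(5 + 2\right)}{2} = -2 + \frac{1 \cdot 7}{2} = -2 + \frac{1}{2} \cdot 7 = -2 + \frac{7}{2} = \frac{3}{2} \approx 1.5$)
$T \left(-27 - F{\left(1 \right)}\right) v{\left(3,-2 \right)} \left(-4\right) 0 = \frac{3 \left(-27 - 1\right)}{2} \left(-1\right) 3 \left(-4\right) 0 = \frac{3 \left(-27 - 1\right)}{2} \left(-3\right) \left(-4\right) 0 = \frac{3}{2} \left(-28\right) 12 \cdot 0 = \left(-42\right) 0 = 0$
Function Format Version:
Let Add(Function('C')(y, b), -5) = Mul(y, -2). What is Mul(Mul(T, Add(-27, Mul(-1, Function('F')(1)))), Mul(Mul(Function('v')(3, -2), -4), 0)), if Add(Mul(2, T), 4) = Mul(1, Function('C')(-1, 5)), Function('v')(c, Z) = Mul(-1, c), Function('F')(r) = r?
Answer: 0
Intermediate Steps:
Function('C')(y, b) = Add(5, Mul(-2, y)) (Function('C')(y, b) = Add(5, Mul(y, -2)) = Add(5, Mul(-2, y)))
T = Rational(3, 2) (T = Add(-2, Mul(Rational(1, 2), Mul(1, Add(5, Mul(-2, -1))))) = Add(-2, Mul(Rational(1, 2), Mul(1, Add(5, 2)))) = Add(-2, Mul(Rational(1, 2), Mul(1, 7))) = Add(-2, Mul(Rational(1, 2), 7)) = Add(-2, Rational(7, 2)) = Rational(3, 2) ≈ 1.5000)
Mul(Mul(T, Add(-27, Mul(-1, Function('F')(1)))), Mul(Mul(Function('v')(3, -2), -4), 0)) = Mul(Mul(Rational(3, 2), Add(-27, Mul(-1, 1))), Mul(Mul(Mul(-1, 3), -4), 0)) = Mul(Mul(Rational(3, 2), Add(-27, -1)), Mul(Mul(-3, -4), 0)) = Mul(Mul(Rational(3, 2), -28), Mul(12, 0)) = Mul(-42, 0) = 0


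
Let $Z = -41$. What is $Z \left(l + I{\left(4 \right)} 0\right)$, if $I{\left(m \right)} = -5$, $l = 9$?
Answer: $-369$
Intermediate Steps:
$Z \left(l + I{\left(4 \right)} 0\right) = - 41 \left(9 - 0\right) = - 41 \left(9 + 0\right) = \left(-41\right) 9 = -369$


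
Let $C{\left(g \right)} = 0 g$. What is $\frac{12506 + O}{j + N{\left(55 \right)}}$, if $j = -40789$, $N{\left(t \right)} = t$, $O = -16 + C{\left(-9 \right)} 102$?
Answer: $- \frac{6245}{20367} \approx -0.30662$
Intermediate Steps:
$C{\left(g \right)} = 0$
$O = -16$ ($O = -16 + 0 \cdot 102 = -16 + 0 = -16$)
$\frac{12506 + O}{j + N{\left(55 \right)}} = \frac{12506 - 16}{-40789 + 55} = \frac{12490}{-40734} = 12490 \left(- \frac{1}{40734}\right) = - \frac{6245}{20367}$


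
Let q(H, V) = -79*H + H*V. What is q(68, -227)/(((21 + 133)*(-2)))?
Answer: 5202/77 ≈ 67.558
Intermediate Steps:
q(68, -227)/(((21 + 133)*(-2))) = (68*(-79 - 227))/(((21 + 133)*(-2))) = (68*(-306))/((154*(-2))) = -20808/(-308) = -20808*(-1/308) = 5202/77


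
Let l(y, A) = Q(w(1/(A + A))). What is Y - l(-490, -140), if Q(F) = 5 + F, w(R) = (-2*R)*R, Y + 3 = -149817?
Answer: -5873139999/39200 ≈ -1.4983e+5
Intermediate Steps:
Y = -149820 (Y = -3 - 149817 = -149820)
w(R) = -2*R**2
l(y, A) = 5 - 1/(2*A**2) (l(y, A) = 5 - 2/(A + A)**2 = 5 - 2*1/(4*A**2) = 5 - 1/(2*A**2))
Y - l(-490, -140) = -149820 - (5 - 1/2/(-140)**2) = -149820 - (5 - 1/2*1/19600) = -149820 - (5 - 1/39200) = -149820 - 1*195999/39200 = -149820 - 195999/39200 = -5873139999/39200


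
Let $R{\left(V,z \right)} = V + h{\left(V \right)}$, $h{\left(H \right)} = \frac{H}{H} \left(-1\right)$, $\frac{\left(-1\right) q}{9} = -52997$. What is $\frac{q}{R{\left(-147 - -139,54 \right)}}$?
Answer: $-52997$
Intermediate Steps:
$q = 476973$ ($q = \left(-9\right) \left(-52997\right) = 476973$)
$h{\left(H \right)} = -1$ ($h{\left(H \right)} = 1 \left(-1\right) = -1$)
$R{\left(V,z \right)} = -1 + V$ ($R{\left(V,z \right)} = V - 1 = -1 + V$)
$\frac{q}{R{\left(-147 - -139,54 \right)}} = \frac{476973}{-1 - 8} = \frac{476973}{-9} = 476973 \left(- \frac{1}{9}\right) = -52997$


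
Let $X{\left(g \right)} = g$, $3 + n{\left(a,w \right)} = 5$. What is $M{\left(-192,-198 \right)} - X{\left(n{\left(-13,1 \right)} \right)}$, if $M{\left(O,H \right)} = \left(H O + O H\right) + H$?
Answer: $75832$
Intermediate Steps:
$M{\left(O,H \right)} = H + 2 H O$ ($M{\left(O,H \right)} = \left(H O + H O\right) + H = 2 H O + H = H + 2 H O$)
$n{\left(a,w \right)} = 2$ ($n{\left(a,w \right)} = -3 + 5 = 2$)
$M{\left(-192,-198 \right)} - X{\left(n{\left(-13,1 \right)} \right)} = - 198 \left(1 + 2 \left(-192\right)\right) - 2 = - 198 \left(1 - 384\right) - 2 = \left(-198\right) \left(-383\right) - 2 = 75834 - 2 = 75832$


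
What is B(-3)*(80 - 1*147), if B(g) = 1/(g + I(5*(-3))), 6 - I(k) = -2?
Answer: -67/5 ≈ -13.400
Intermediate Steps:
I(k) = 8 (I(k) = 6 - 1*(-2) = 6 + 2 = 8)
B(g) = 1/(8 + g) (B(g) = 1/(g + 8) = 1/(8 + g))
B(-3)*(80 - 1*147) = (80 - 1*147)/(8 - 3) = (80 - 147)/5 = (⅕)*(-67) = -67/5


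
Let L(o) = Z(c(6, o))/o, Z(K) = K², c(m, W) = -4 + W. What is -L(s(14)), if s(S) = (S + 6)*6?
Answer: -1682/15 ≈ -112.13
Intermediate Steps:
s(S) = 36 + 6*S (s(S) = (6 + S)*6 = 36 + 6*S)
L(o) = (-4 + o)²/o
-L(s(14)) = -(-4 + (36 + 6*14))²/(36 + 6*14) = -(-4 + (36 + 84))²/(36 + 84) = -(-4 + 120)²/120 = -116²/120 = -13456/120 = -1*1682/15 = -1682/15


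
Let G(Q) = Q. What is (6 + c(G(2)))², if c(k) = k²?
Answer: 100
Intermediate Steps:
(6 + c(G(2)))² = (6 + 2²)² = (6 + 4)² = 10² = 100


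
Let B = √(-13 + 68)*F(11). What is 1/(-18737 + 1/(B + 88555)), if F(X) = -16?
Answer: -73467532859455/1376561162357980818 - 4*√55/688280581178990409 ≈ -5.3370e-5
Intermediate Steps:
B = -16*√55 (B = √(-13 + 68)*(-16) = √55*(-16) = -16*√55 ≈ -118.66)
1/(-18737 + 1/(B + 88555)) = 1/(-18737 + 1/(-16*√55 + 88555)) = 1/(-18737 + 1/(88555 - 16*√55))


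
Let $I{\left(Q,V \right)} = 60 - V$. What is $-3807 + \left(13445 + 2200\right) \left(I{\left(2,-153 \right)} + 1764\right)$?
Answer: $30926358$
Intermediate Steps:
$-3807 + \left(13445 + 2200\right) \left(I{\left(2,-153 \right)} + 1764\right) = -3807 + \left(13445 + 2200\right) \left(\left(60 - -153\right) + 1764\right) = -3807 + 15645 \left(\left(60 + 153\right) + 1764\right) = -3807 + 15645 \left(213 + 1764\right) = -3807 + 15645 \cdot 1977 = -3807 + 30930165 = 30926358$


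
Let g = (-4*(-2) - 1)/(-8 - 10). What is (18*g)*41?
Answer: -287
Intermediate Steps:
g = -7/18 (g = (8 - 1)/(-18) = 7*(-1/18) = -7/18 ≈ -0.38889)
(18*g)*41 = (18*(-7/18))*41 = -7*41 = -287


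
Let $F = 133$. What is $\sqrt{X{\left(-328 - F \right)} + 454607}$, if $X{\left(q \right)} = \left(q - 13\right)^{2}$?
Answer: $\sqrt{679283} \approx 824.19$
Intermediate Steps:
$X{\left(q \right)} = \left(-13 + q\right)^{2}$
$\sqrt{X{\left(-328 - F \right)} + 454607} = \sqrt{\left(-13 - 461\right)^{2} + 454607} = \sqrt{\left(-474\right)^{2} + 454607} = \sqrt{224676 + 454607} = \sqrt{679283}$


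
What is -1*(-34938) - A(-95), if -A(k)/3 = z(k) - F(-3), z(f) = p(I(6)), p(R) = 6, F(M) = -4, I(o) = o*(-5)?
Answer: 34968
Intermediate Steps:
I(o) = -5*o
z(f) = 6
A(k) = -30 (A(k) = -3*(6 - 1*(-4)) = -3*(6 + 4) = -3*10 = -30)
-1*(-34938) - A(-95) = -1*(-34938) - 1*(-30) = 34938 + 30 = 34968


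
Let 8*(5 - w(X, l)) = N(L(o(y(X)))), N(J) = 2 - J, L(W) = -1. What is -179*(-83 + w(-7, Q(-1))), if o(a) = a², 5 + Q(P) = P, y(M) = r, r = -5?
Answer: 112233/8 ≈ 14029.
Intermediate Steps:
y(M) = -5
Q(P) = -5 + P
w(X, l) = 37/8 (w(X, l) = 5 - (2 - 1*(-1))/8 = 5 - (2 + 1)/8 = 5 - ⅛*3 = 5 - 3/8 = 37/8)
-179*(-83 + w(-7, Q(-1))) = -179*(-83 + 37/8) = -179*(-627/8) = 112233/8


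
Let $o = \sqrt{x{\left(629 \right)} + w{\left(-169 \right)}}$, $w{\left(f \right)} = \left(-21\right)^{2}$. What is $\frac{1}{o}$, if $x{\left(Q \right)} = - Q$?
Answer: $- \frac{i \sqrt{47}}{94} \approx - 0.072932 i$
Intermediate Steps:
$w{\left(f \right)} = 441$
$o = 2 i \sqrt{47}$ ($o = \sqrt{\left(-1\right) 629 + 441} = \sqrt{-629 + 441} = \sqrt{-188} = 2 i \sqrt{47} \approx 13.711 i$)
$\frac{1}{o} = \frac{1}{2 i \sqrt{47}} = - \frac{i \sqrt{47}}{94}$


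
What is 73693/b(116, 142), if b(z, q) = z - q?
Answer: -73693/26 ≈ -2834.3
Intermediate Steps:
73693/b(116, 142) = 73693/(116 - 1*142) = 73693/(116 - 142) = 73693/(-26) = 73693*(-1/26) = -73693/26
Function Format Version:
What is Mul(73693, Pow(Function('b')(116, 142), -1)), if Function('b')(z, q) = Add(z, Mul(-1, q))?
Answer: Rational(-73693, 26) ≈ -2834.3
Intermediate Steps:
Mul(73693, Pow(Function('b')(116, 142), -1)) = Mul(73693, Pow(Add(116, Mul(-1, 142)), -1)) = Mul(73693, Pow(Add(116, -142), -1)) = Mul(73693, Pow(-26, -1)) = Mul(73693, Rational(-1, 26)) = Rational(-73693, 26)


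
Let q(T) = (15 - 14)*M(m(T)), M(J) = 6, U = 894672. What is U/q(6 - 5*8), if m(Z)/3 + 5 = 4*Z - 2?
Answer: 149112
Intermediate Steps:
m(Z) = -21 + 12*Z (m(Z) = -15 + 3*(4*Z - 2) = -15 + 3*(-2 + 4*Z) = -15 + (-6 + 12*Z) = -21 + 12*Z)
q(T) = 6 (q(T) = (15 - 14)*6 = 1*6 = 6)
U/q(6 - 5*8) = 894672/6 = 894672*(⅙) = 149112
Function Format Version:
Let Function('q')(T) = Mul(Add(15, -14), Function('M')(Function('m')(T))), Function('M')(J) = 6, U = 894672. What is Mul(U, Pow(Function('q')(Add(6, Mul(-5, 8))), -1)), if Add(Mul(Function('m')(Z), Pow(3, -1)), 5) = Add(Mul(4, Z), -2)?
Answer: 149112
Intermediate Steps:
Function('m')(Z) = Add(-21, Mul(12, Z)) (Function('m')(Z) = Add(-15, Mul(3, Add(Mul(4, Z), -2))) = Add(-15, Mul(3, Add(-2, Mul(4, Z)))) = Add(-15, Add(-6, Mul(12, Z))) = Add(-21, Mul(12, Z)))
Function('q')(T) = 6 (Function('q')(T) = Mul(Add(15, -14), 6) = Mul(1, 6) = 6)
Mul(U, Pow(Function('q')(Add(6, Mul(-5, 8))), -1)) = Mul(894672, Pow(6, -1)) = Mul(894672, Rational(1, 6)) = 149112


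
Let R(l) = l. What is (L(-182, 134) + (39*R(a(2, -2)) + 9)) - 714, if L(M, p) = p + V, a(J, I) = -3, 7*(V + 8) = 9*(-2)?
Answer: -4890/7 ≈ -698.57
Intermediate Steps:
V = -74/7 (V = -8 + (9*(-2))/7 = -8 + (⅐)*(-18) = -8 - 18/7 = -74/7 ≈ -10.571)
L(M, p) = -74/7 + p (L(M, p) = p - 74/7 = -74/7 + p)
(L(-182, 134) + (39*R(a(2, -2)) + 9)) - 714 = ((-74/7 + 134) + (39*(-3) + 9)) - 714 = (864/7 + (-117 + 9)) - 714 = (864/7 - 108) - 714 = 108/7 - 714 = -4890/7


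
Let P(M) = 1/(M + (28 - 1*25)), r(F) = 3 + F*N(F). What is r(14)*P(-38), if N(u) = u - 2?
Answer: -171/35 ≈ -4.8857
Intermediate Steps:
N(u) = -2 + u
r(F) = 3 + F*(-2 + F)
P(M) = 1/(3 + M) (P(M) = 1/(M + (28 - 25)) = 1/(M + 3) = 1/(3 + M))
r(14)*P(-38) = (3 + 14*(-2 + 14))/(3 - 38) = (3 + 14*12)/(-35) = (3 + 168)*(-1/35) = 171*(-1/35) = -171/35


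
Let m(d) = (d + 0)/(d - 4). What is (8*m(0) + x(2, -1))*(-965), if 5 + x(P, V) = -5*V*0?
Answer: 4825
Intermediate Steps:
m(d) = d/(-4 + d)
x(P, V) = -5 (x(P, V) = -5 - 5*V*0 = -5 + 0 = -5)
(8*m(0) + x(2, -1))*(-965) = (8*(0/(-4 + 0)) - 5)*(-965) = (8*(0/(-4)) - 5)*(-965) = (8*(0*(-¼)) - 5)*(-965) = (8*0 - 5)*(-965) = (0 - 5)*(-965) = -5*(-965) = 4825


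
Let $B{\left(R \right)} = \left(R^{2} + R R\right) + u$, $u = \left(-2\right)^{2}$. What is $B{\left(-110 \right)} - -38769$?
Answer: $62973$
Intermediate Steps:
$u = 4$
$B{\left(R \right)} = 4 + 2 R^{2}$ ($B{\left(R \right)} = \left(R^{2} + R R\right) + 4 = \left(R^{2} + R^{2}\right) + 4 = 2 R^{2} + 4 = 4 + 2 R^{2}$)
$B{\left(-110 \right)} - -38769 = \left(4 + 2 \left(-110\right)^{2}\right) - -38769 = \left(4 + 2 \cdot 12100\right) + 38769 = \left(4 + 24200\right) + 38769 = 24204 + 38769 = 62973$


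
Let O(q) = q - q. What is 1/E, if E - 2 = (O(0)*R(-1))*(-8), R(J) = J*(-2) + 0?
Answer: ½ ≈ 0.50000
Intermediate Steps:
R(J) = -2*J (R(J) = -2*J + 0 = -2*J)
O(q) = 0
E = 2 (E = 2 + (0*(-2*(-1)))*(-8) = 2 + (0*2)*(-8) = 2 + 0*(-8) = 2 + 0 = 2)
1/E = 1/2 = ½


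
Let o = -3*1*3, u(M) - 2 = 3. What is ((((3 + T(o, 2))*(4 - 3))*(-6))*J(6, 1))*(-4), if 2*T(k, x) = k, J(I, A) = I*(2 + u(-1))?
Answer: -1512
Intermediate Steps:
u(M) = 5 (u(M) = 2 + 3 = 5)
o = -9 (o = -3*3 = -9)
J(I, A) = 7*I (J(I, A) = I*(2 + 5) = I*7 = 7*I)
T(k, x) = k/2
((((3 + T(o, 2))*(4 - 3))*(-6))*J(6, 1))*(-4) = ((((3 + (½)*(-9))*(4 - 3))*(-6))*(7*6))*(-4) = ((((3 - 9/2)*1)*(-6))*42)*(-4) = ((-3/2*1*(-6))*42)*(-4) = (-3/2*(-6)*42)*(-4) = (9*42)*(-4) = 378*(-4) = -1512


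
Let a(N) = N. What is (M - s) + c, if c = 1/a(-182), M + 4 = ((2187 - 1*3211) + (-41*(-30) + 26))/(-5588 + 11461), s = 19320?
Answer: -2950730959/152698 ≈ -19324.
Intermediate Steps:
M = -23260/5873 (M = -4 + ((2187 - 1*3211) + (-41*(-30) + 26))/(-5588 + 11461) = -4 + ((2187 - 3211) + (1230 + 26))/5873 = -4 + (-1024 + 1256)*(1/5873) = -4 + 232*(1/5873) = -4 + 232/5873 = -23260/5873 ≈ -3.9605)
c = -1/182 (c = 1/(-182) = -1/182 ≈ -0.0054945)
(M - s) + c = (-23260/5873 - 1*19320) - 1/182 = (-23260/5873 - 19320) - 1/182 = -113489620/5873 - 1/182 = -2950730959/152698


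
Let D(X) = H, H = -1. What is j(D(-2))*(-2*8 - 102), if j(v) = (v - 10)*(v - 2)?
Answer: -3894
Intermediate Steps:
D(X) = -1
j(v) = (-10 + v)*(-2 + v)
j(D(-2))*(-2*8 - 102) = (20 + (-1)² - 12*(-1))*(-2*8 - 102) = (20 + 1 + 12)*(-16 - 102) = 33*(-118) = -3894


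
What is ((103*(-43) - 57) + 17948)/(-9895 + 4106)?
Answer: -13462/5789 ≈ -2.3254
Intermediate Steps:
((103*(-43) - 57) + 17948)/(-9895 + 4106) = ((-4429 - 57) + 17948)/(-5789) = (-4486 + 17948)*(-1/5789) = 13462*(-1/5789) = -13462/5789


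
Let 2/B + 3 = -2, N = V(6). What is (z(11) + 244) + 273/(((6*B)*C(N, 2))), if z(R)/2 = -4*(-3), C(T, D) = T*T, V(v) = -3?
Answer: 9193/36 ≈ 255.36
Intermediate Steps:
N = -3
C(T, D) = T²
B = -⅖ (B = 2/(-3 - 2) = 2/(-5) = 2*(-⅕) = -⅖ ≈ -0.40000)
z(R) = 24 (z(R) = 2*(-4*(-3)) = 2*12 = 24)
(z(11) + 244) + 273/(((6*B)*C(N, 2))) = (24 + 244) + 273/(((6*(-⅖))*(-3)²)) = 268 + 273/((-12/5*9)) = 268 + 273/(-108/5) = 268 + 273*(-5/108) = 268 - 455/36 = 9193/36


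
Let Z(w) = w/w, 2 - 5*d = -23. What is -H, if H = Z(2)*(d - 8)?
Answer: 3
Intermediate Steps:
d = 5 (d = ⅖ - ⅕*(-23) = ⅖ + 23/5 = 5)
Z(w) = 1
H = -3 (H = 1*(5 - 8) = 1*(-3) = -3)
-H = -1*(-3) = 3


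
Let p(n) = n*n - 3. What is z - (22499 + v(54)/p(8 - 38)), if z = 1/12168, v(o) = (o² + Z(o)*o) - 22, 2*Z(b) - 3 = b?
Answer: -6298043209/279864 ≈ -22504.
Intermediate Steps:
Z(b) = 3/2 + b/2
v(o) = -22 + o² + o*(3/2 + o/2) (v(o) = (o² + (3/2 + o/2)*o) - 22 = (o² + o*(3/2 + o/2)) - 22 = -22 + o² + o*(3/2 + o/2))
p(n) = -3 + n² (p(n) = n² - 3 = -3 + n²)
z = 1/12168 ≈ 8.2183e-5
z - (22499 + v(54)/p(8 - 38)) = 1/12168 - (22499 + (-22 + (3/2)*54 + (3/2)*54²)/(-3 + (8 - 38)²)) = 1/12168 - (22499 + (-22 + 81 + (3/2)*2916)/(-3 + (-30)²)) = 1/12168 - (22499 + (-22 + 81 + 4374)/(-3 + 900)) = 1/12168 - (22499 + 4433/897) = 1/12168 - (22499 + 4433*(1/897)) = 1/12168 - (22499 + 341/69) = 1/12168 - 1*1552772/69 = 1/12168 - 1552772/69 = -6298043209/279864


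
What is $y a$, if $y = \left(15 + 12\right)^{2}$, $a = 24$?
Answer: $17496$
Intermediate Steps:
$y = 729$ ($y = 27^{2} = 729$)
$y a = 729 \cdot 24 = 17496$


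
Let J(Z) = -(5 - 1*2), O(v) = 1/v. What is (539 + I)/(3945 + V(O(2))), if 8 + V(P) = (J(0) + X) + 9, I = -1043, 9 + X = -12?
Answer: -252/1961 ≈ -0.12851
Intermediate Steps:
X = -21 (X = -9 - 12 = -21)
J(Z) = -3 (J(Z) = -(5 - 2) = -1*3 = -3)
V(P) = -23 (V(P) = -8 + ((-3 - 21) + 9) = -8 + (-24 + 9) = -8 - 15 = -23)
(539 + I)/(3945 + V(O(2))) = (539 - 1043)/(3945 - 23) = -504/3922 = -504*1/3922 = -252/1961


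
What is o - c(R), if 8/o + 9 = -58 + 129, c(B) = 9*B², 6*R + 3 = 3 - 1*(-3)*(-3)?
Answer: -2495/124 ≈ -20.121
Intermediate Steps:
R = -3/2 (R = -½ + (3 - 1*(-3)*(-3))/6 = -½ + (3 + 3*(-3))/6 = -½ + (3 - 9)/6 = -½ + (⅙)*(-6) = -½ - 1 = -3/2 ≈ -1.5000)
o = 4/31 (o = 8/(-9 + (-58 + 129)) = 8/(-9 + 71) = 8/62 = 8*(1/62) = 4/31 ≈ 0.12903)
o - c(R) = 4/31 - 9*(-3/2)² = 4/31 - 9*9/4 = 4/31 - 1*81/4 = 4/31 - 81/4 = -2495/124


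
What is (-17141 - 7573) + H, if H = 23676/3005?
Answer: -74241894/3005 ≈ -24706.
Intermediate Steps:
H = 23676/3005 (H = 23676*(1/3005) = 23676/3005 ≈ 7.8789)
(-17141 - 7573) + H = (-17141 - 7573) + 23676/3005 = -24714 + 23676/3005 = -74241894/3005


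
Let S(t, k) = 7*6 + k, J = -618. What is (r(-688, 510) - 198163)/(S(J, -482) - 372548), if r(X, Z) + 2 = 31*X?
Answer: 219493/372988 ≈ 0.58847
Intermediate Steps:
r(X, Z) = -2 + 31*X
S(t, k) = 42 + k
(r(-688, 510) - 198163)/(S(J, -482) - 372548) = ((-2 + 31*(-688)) - 198163)/((42 - 482) - 372548) = ((-2 - 21328) - 198163)/(-440 - 372548) = (-21330 - 198163)/(-372988) = -219493*(-1/372988) = 219493/372988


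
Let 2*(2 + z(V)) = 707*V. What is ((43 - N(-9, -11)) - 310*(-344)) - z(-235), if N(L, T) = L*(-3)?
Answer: 379461/2 ≈ 1.8973e+5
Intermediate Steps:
z(V) = -2 + 707*V/2 (z(V) = -2 + (707*V)/2 = -2 + 707*V/2)
N(L, T) = -3*L
((43 - N(-9, -11)) - 310*(-344)) - z(-235) = ((43 - (-3)*(-9)) - 310*(-344)) - (-2 + (707/2)*(-235)) = ((43 - 1*27) + 106640) - (-2 - 166145/2) = ((43 - 27) + 106640) - 1*(-166149/2) = (16 + 106640) + 166149/2 = 106656 + 166149/2 = 379461/2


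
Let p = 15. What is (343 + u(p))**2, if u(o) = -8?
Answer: 112225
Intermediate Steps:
(343 + u(p))**2 = (343 - 8)**2 = 335**2 = 112225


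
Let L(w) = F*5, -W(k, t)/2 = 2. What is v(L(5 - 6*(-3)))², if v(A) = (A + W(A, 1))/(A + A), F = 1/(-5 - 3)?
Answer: 1369/100 ≈ 13.690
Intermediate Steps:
W(k, t) = -4 (W(k, t) = -2*2 = -4)
F = -⅛ (F = 1/(-8) = -⅛ ≈ -0.12500)
L(w) = -5/8 (L(w) = -⅛*5 = -5/8)
v(A) = (-4 + A)/(2*A) (v(A) = (A - 4)/(A + A) = (-4 + A)/((2*A)) = (-4 + A)*(1/(2*A)) = (-4 + A)/(2*A))
v(L(5 - 6*(-3)))² = ((-4 - 5/8)/(2*(-5/8)))² = ((½)*(-8/5)*(-37/8))² = (37/10)² = 1369/100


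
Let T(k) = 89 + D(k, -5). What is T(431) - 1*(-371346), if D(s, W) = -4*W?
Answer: 371455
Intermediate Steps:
T(k) = 109 (T(k) = 89 - 4*(-5) = 89 + 20 = 109)
T(431) - 1*(-371346) = 109 - 1*(-371346) = 109 + 371346 = 371455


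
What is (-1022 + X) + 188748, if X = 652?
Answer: 188378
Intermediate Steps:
(-1022 + X) + 188748 = (-1022 + 652) + 188748 = -370 + 188748 = 188378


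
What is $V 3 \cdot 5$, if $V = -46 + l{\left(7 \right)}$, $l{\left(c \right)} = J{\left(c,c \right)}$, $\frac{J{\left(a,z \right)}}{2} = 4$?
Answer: $-570$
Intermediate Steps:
$J{\left(a,z \right)} = 8$ ($J{\left(a,z \right)} = 2 \cdot 4 = 8$)
$l{\left(c \right)} = 8$
$V = -38$ ($V = -46 + 8 = -38$)
$V 3 \cdot 5 = - 38 \cdot 3 \cdot 5 = \left(-38\right) 15 = -570$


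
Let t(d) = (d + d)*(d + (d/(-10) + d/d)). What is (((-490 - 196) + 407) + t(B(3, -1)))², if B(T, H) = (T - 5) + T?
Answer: 1893376/25 ≈ 75735.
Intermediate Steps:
B(T, H) = -5 + 2*T (B(T, H) = (-5 + T) + T = -5 + 2*T)
t(d) = 2*d*(1 + 9*d/10) (t(d) = (2*d)*(d + (d*(-⅒) + 1)) = (2*d)*(d + (-d/10 + 1)) = (2*d)*(d + (1 - d/10)) = (2*d)*(1 + 9*d/10) = 2*d*(1 + 9*d/10))
(((-490 - 196) + 407) + t(B(3, -1)))² = (((-490 - 196) + 407) + (-5 + 2*3)*(10 + 9*(-5 + 2*3))/5)² = ((-686 + 407) + (-5 + 6)*(10 + 9*(-5 + 6))/5)² = (-279 + (⅕)*1*(10 + 9*1))² = (-279 + (⅕)*1*(10 + 9))² = (-279 + (⅕)*1*19)² = (-279 + 19/5)² = (-1376/5)² = 1893376/25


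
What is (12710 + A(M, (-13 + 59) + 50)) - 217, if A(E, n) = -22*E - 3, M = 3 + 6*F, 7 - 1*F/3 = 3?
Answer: 10840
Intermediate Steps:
F = 12 (F = 21 - 3*3 = 21 - 9 = 12)
M = 75 (M = 3 + 6*12 = 3 + 72 = 75)
A(E, n) = -3 - 22*E
(12710 + A(M, (-13 + 59) + 50)) - 217 = (12710 + (-3 - 22*75)) - 217 = (12710 + (-3 - 1650)) - 217 = (12710 - 1653) - 217 = 11057 - 217 = 10840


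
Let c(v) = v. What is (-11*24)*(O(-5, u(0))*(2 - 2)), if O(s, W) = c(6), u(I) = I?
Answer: 0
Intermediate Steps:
O(s, W) = 6
(-11*24)*(O(-5, u(0))*(2 - 2)) = (-11*24)*(6*(2 - 2)) = -1584*0 = -264*0 = 0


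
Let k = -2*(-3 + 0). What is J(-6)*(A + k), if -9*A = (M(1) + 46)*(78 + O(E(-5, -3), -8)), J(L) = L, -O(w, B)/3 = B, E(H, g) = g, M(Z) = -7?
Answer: 2616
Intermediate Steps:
O(w, B) = -3*B
A = -442 (A = -(-7 + 46)*(78 - 3*(-8))/9 = -13*(78 + 24)/3 = -13*102/3 = -⅑*3978 = -442)
k = 6 (k = -2*(-3) = 6)
J(-6)*(A + k) = -6*(-442 + 6) = -6*(-436) = 2616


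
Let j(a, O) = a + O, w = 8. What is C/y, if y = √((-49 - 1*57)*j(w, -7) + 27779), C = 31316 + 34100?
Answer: 65416*√27673/27673 ≈ 393.24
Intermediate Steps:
j(a, O) = O + a
C = 65416
y = √27673 (y = √((-49 - 1*57)*(-7 + 8) + 27779) = √((-49 - 57)*1 + 27779) = √(-106*1 + 27779) = √(-106 + 27779) = √27673 ≈ 166.35)
C/y = 65416/(√27673) = 65416*(√27673/27673) = 65416*√27673/27673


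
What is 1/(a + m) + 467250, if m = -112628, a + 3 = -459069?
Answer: 267126824999/571700 ≈ 4.6725e+5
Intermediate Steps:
a = -459072 (a = -3 - 459069 = -459072)
1/(a + m) + 467250 = 1/(-459072 - 112628) + 467250 = 1/(-571700) + 467250 = -1/571700 + 467250 = 267126824999/571700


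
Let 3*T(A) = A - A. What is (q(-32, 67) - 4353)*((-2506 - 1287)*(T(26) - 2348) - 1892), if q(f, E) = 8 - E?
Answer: -39284765664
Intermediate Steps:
T(A) = 0 (T(A) = (A - A)/3 = (⅓)*0 = 0)
(q(-32, 67) - 4353)*((-2506 - 1287)*(T(26) - 2348) - 1892) = ((8 - 1*67) - 4353)*((-2506 - 1287)*(0 - 2348) - 1892) = ((8 - 67) - 4353)*(-3793*(-2348) - 1892) = (-59 - 4353)*(8905964 - 1892) = -4412*8904072 = -39284765664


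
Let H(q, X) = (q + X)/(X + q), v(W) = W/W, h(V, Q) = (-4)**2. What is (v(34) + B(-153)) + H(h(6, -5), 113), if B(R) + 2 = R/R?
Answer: 1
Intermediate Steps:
h(V, Q) = 16
B(R) = -1 (B(R) = -2 + R/R = -2 + 1 = -1)
v(W) = 1
H(q, X) = 1 (H(q, X) = (X + q)/(X + q) = 1)
(v(34) + B(-153)) + H(h(6, -5), 113) = (1 - 1) + 1 = 0 + 1 = 1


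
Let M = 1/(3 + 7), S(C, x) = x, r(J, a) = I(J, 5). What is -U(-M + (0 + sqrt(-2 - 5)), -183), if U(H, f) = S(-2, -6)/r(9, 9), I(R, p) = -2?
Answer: -3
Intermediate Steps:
r(J, a) = -2
M = 1/10 ≈ 0.10000
U(H, f) = 3 (U(H, f) = -6/(-2) = -6*(-1/2) = 3)
-U(-M + (0 + sqrt(-2 - 5)), -183) = -1*3 = -3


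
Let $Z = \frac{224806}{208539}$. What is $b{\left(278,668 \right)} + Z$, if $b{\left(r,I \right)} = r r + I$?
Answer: $\frac{16256256934}{208539} \approx 77953.0$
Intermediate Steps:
$b{\left(r,I \right)} = I + r^{2}$ ($b{\left(r,I \right)} = r^{2} + I = I + r^{2}$)
$Z = \frac{224806}{208539}$ ($Z = 224806 \cdot \frac{1}{208539} = \frac{224806}{208539} \approx 1.078$)
$b{\left(278,668 \right)} + Z = \left(668 + 278^{2}\right) + \frac{224806}{208539} = \left(668 + 77284\right) + \frac{224806}{208539} = 77952 + \frac{224806}{208539} = \frac{16256256934}{208539}$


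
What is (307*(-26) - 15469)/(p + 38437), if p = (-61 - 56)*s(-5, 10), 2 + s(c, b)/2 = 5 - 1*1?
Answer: -23451/37969 ≈ -0.61764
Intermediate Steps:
s(c, b) = 4 (s(c, b) = -4 + 2*(5 - 1*1) = -4 + 2*(5 - 1) = -4 + 2*4 = -4 + 8 = 4)
p = -468 (p = (-61 - 56)*4 = -117*4 = -468)
(307*(-26) - 15469)/(p + 38437) = (307*(-26) - 15469)/(-468 + 38437) = (-7982 - 15469)/37969 = -23451*1/37969 = -23451/37969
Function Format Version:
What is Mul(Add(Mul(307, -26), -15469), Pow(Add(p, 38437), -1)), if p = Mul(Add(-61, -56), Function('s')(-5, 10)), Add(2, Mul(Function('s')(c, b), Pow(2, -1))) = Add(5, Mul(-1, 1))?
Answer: Rational(-23451, 37969) ≈ -0.61764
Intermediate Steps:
Function('s')(c, b) = 4 (Function('s')(c, b) = Add(-4, Mul(2, Add(5, Mul(-1, 1)))) = Add(-4, Mul(2, Add(5, -1))) = Add(-4, Mul(2, 4)) = Add(-4, 8) = 4)
p = -468 (p = Mul(Add(-61, -56), 4) = Mul(-117, 4) = -468)
Mul(Add(Mul(307, -26), -15469), Pow(Add(p, 38437), -1)) = Mul(Add(Mul(307, -26), -15469), Pow(Add(-468, 38437), -1)) = Mul(Add(-7982, -15469), Pow(37969, -1)) = Mul(-23451, Rational(1, 37969)) = Rational(-23451, 37969)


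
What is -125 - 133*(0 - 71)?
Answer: 9318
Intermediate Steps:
-125 - 133*(0 - 71) = -125 - 133*(-71) = -125 + 9443 = 9318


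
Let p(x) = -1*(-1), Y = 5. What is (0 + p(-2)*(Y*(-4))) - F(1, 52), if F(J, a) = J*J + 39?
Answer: -60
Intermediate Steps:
F(J, a) = 39 + J² (F(J, a) = J² + 39 = 39 + J²)
p(x) = 1
(0 + p(-2)*(Y*(-4))) - F(1, 52) = (0 + 1*(5*(-4))) - (39 + 1²) = (0 + 1*(-20)) - (39 + 1) = (0 - 20) - 1*40 = -20 - 40 = -60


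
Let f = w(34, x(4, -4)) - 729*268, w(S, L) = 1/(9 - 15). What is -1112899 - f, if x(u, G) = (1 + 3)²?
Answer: -5505161/6 ≈ -9.1753e+5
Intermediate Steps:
x(u, G) = 16 (x(u, G) = 4² = 16)
w(S, L) = -⅙ (w(S, L) = 1/(-6) = -⅙)
f = -1172233/6 (f = -⅙ - 729*268 = -⅙ - 195372 = -1172233/6 ≈ -1.9537e+5)
-1112899 - f = -1112899 - 1*(-1172233/6) = -1112899 + 1172233/6 = -5505161/6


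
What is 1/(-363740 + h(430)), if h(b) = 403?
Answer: -1/363337 ≈ -2.7523e-6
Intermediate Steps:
1/(-363740 + h(430)) = 1/(-363740 + 403) = 1/(-363337) = -1/363337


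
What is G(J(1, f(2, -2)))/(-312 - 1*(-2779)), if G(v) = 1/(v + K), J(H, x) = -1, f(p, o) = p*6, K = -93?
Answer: -1/231898 ≈ -4.3122e-6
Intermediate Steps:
f(p, o) = 6*p
G(v) = 1/(-93 + v) (G(v) = 1/(v - 93) = 1/(-93 + v))
G(J(1, f(2, -2)))/(-312 - 1*(-2779)) = 1/((-93 - 1)*(-312 - 1*(-2779))) = 1/((-94)*(-312 + 2779)) = -1/94/2467 = -1/94*1/2467 = -1/231898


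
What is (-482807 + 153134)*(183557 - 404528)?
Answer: 72848172483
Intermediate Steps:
(-482807 + 153134)*(183557 - 404528) = -329673*(-220971) = 72848172483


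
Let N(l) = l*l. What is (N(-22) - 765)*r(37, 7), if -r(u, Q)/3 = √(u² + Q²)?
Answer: 843*√1418 ≈ 31744.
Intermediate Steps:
N(l) = l²
r(u, Q) = -3*√(Q² + u²) (r(u, Q) = -3*√(u² + Q²) = -3*√(Q² + u²))
(N(-22) - 765)*r(37, 7) = ((-22)² - 765)*(-3*√(7² + 37²)) = (484 - 765)*(-3*√(49 + 1369)) = -(-843)*√1418 = 843*√1418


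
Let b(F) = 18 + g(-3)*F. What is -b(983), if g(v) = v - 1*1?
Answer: 3914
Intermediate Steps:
g(v) = -1 + v (g(v) = v - 1 = -1 + v)
b(F) = 18 - 4*F (b(F) = 18 + (-1 - 3)*F = 18 - 4*F)
-b(983) = -(18 - 4*983) = -(18 - 3932) = -1*(-3914) = 3914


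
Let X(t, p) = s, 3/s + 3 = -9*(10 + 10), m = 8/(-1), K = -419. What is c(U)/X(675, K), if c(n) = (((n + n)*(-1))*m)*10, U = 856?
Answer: -8354560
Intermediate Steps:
m = -8 (m = 8*(-1) = -8)
s = -1/61 (s = 3/(-3 - 9*(10 + 10)) = 3/(-3 - 9*20) = 3/(-3 - 180) = 3/(-183) = 3*(-1/183) = -1/61 ≈ -0.016393)
X(t, p) = -1/61
c(n) = 160*n (c(n) = (((n + n)*(-1))*(-8))*10 = (((2*n)*(-1))*(-8))*10 = (-2*n*(-8))*10 = (16*n)*10 = 160*n)
c(U)/X(675, K) = (160*856)/(-1/61) = 136960*(-61) = -8354560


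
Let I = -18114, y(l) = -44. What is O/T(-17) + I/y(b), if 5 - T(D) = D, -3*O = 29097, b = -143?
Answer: -321/11 ≈ -29.182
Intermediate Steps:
O = -9699 (O = -⅓*29097 = -9699)
T(D) = 5 - D
O/T(-17) + I/y(b) = -9699/(5 - 1*(-17)) - 18114/(-44) = -9699/(5 + 17) - 18114*(-1/44) = -9699/22 + 9057/22 = -321/11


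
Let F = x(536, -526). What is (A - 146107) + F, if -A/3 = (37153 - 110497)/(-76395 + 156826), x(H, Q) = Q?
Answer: -11793618791/80431 ≈ -1.4663e+5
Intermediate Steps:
F = -526
A = 220032/80431 (A = -3*(37153 - 110497)/(-76395 + 156826) = -(-220032)/80431 = -3*(-73344/80431) = 220032/80431 ≈ 2.7357)
(A - 146107) + F = (220032/80431 - 146107) - 526 = -11751312085/80431 - 526 = -11793618791/80431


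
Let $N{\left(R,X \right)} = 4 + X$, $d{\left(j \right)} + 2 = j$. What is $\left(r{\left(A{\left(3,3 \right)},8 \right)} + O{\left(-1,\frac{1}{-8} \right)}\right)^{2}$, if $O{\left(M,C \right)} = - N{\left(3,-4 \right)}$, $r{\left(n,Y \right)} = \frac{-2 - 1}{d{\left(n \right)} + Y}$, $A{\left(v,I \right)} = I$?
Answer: $\frac{1}{9} \approx 0.11111$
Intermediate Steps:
$d{\left(j \right)} = -2 + j$
$r{\left(n,Y \right)} = - \frac{3}{-2 + Y + n}$ ($r{\left(n,Y \right)} = \frac{-2 - 1}{\left(-2 + n\right) + Y} = - \frac{3}{-2 + Y + n}$)
$O{\left(M,C \right)} = 0$ ($O{\left(M,C \right)} = - (4 - 4) = \left(-1\right) 0 = 0$)
$\left(r{\left(A{\left(3,3 \right)},8 \right)} + O{\left(-1,\frac{1}{-8} \right)}\right)^{2} = \left(- \frac{3}{-2 + 8 + 3} + 0\right)^{2} = \left(- \frac{3}{9} + 0\right)^{2} = \left(\left(-3\right) \frac{1}{9} + 0\right)^{2} = \left(- \frac{1}{3} + 0\right)^{2} = \left(- \frac{1}{3}\right)^{2} = \frac{1}{9}$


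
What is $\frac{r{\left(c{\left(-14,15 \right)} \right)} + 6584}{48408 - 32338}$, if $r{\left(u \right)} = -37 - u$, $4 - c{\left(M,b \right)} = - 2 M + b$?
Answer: $\frac{3293}{8035} \approx 0.40983$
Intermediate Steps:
$c{\left(M,b \right)} = 4 - b + 2 M$ ($c{\left(M,b \right)} = 4 - \left(- 2 M + b\right) = 4 - \left(b - 2 M\right) = 4 + \left(- b + 2 M\right) = 4 - b + 2 M$)
$\frac{r{\left(c{\left(-14,15 \right)} \right)} + 6584}{48408 - 32338} = \frac{\left(-37 - \left(4 - 15 + 2 \left(-14\right)\right)\right) + 6584}{48408 - 32338} = \frac{\left(-37 - \left(4 - 15 - 28\right)\right) + 6584}{16070} = \left(\left(-37 - -39\right) + 6584\right) \frac{1}{16070} = \left(\left(-37 + 39\right) + 6584\right) \frac{1}{16070} = \left(2 + 6584\right) \frac{1}{16070} = 6586 \cdot \frac{1}{16070} = \frac{3293}{8035}$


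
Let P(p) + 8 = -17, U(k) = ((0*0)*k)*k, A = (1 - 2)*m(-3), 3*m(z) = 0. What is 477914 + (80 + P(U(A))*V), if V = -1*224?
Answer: 483594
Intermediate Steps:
m(z) = 0 (m(z) = (⅓)*0 = 0)
V = -224
A = 0 (A = (1 - 2)*0 = -1*0 = 0)
U(k) = 0 (U(k) = (0*k)*k = 0*k = 0)
P(p) = -25 (P(p) = -8 - 17 = -25)
477914 + (80 + P(U(A))*V) = 477914 + (80 - 25*(-224)) = 477914 + (80 + 5600) = 477914 + 5680 = 483594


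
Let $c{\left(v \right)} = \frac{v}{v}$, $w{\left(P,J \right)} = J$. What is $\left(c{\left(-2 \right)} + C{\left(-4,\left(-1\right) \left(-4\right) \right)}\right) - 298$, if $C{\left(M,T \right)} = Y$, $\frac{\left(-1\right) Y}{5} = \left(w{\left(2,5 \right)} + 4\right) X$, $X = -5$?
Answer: $-72$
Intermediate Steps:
$c{\left(v \right)} = 1$
$Y = 225$ ($Y = - 5 \left(5 + 4\right) \left(-5\right) = - 5 \cdot 9 \left(-5\right) = \left(-5\right) \left(-45\right) = 225$)
$C{\left(M,T \right)} = 225$
$\left(c{\left(-2 \right)} + C{\left(-4,\left(-1\right) \left(-4\right) \right)}\right) - 298 = \left(1 + 225\right) - 298 = 226 - 298 = -72$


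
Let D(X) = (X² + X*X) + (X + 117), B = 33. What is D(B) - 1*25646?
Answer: -23318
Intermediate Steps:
D(X) = 117 + X + 2*X² (D(X) = (X² + X²) + (117 + X) = 2*X² + (117 + X) = 117 + X + 2*X²)
D(B) - 1*25646 = (117 + 33 + 2*33²) - 1*25646 = (117 + 33 + 2*1089) - 25646 = (117 + 33 + 2178) - 25646 = 2328 - 25646 = -23318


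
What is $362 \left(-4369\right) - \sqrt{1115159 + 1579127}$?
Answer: $-1581578 - \sqrt{2694286} \approx -1.5832 \cdot 10^{6}$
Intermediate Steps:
$362 \left(-4369\right) - \sqrt{1115159 + 1579127} = -1581578 - \sqrt{2694286}$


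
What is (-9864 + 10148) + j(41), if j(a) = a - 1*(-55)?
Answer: 380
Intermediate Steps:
j(a) = 55 + a (j(a) = a + 55 = 55 + a)
(-9864 + 10148) + j(41) = (-9864 + 10148) + (55 + 41) = 284 + 96 = 380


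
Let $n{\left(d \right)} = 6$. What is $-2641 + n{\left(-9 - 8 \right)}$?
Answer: $-2635$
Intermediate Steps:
$-2641 + n{\left(-9 - 8 \right)} = -2641 + 6 = -2635$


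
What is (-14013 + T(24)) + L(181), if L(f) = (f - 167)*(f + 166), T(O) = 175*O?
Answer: -4955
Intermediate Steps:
L(f) = (-167 + f)*(166 + f)
(-14013 + T(24)) + L(181) = (-14013 + 175*24) + (-27722 + 181² - 1*181) = (-14013 + 4200) + (-27722 + 32761 - 181) = -9813 + 4858 = -4955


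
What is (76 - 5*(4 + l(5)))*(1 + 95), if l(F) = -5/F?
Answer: 5856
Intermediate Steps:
(76 - 5*(4 + l(5)))*(1 + 95) = (76 - 5*(4 - 5/5))*(1 + 95) = (76 - 5*(4 - 5*1/5))*96 = (76 - 5*(4 - 1))*96 = (76 - 5*3)*96 = (76 - 15)*96 = 61*96 = 5856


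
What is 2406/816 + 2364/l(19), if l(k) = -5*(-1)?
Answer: 323509/680 ≈ 475.75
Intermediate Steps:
l(k) = 5
2406/816 + 2364/l(19) = 2406/816 + 2364/5 = 2406*(1/816) + 2364*(⅕) = 401/136 + 2364/5 = 323509/680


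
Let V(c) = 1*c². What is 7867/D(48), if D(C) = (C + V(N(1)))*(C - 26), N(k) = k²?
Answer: 7867/1078 ≈ 7.2978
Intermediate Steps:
V(c) = c²
D(C) = (1 + C)*(-26 + C) (D(C) = (C + (1²)²)*(C - 26) = (C + 1²)*(-26 + C) = (C + 1)*(-26 + C) = (1 + C)*(-26 + C))
7867/D(48) = 7867/(-26 + 48² - 25*48) = 7867/(-26 + 2304 - 1200) = 7867/1078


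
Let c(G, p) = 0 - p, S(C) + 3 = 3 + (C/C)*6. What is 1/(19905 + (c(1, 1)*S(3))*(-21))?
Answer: 1/20031 ≈ 4.9923e-5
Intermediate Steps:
S(C) = 6 (S(C) = -3 + (3 + (C/C)*6) = -3 + (3 + 1*6) = -3 + (3 + 6) = -3 + 9 = 6)
c(G, p) = -p
1/(19905 + (c(1, 1)*S(3))*(-21)) = 1/(19905 + (-1*1*6)*(-21)) = 1/(19905 - 1*6*(-21)) = 1/(19905 - 6*(-21)) = 1/(19905 + 126) = 1/20031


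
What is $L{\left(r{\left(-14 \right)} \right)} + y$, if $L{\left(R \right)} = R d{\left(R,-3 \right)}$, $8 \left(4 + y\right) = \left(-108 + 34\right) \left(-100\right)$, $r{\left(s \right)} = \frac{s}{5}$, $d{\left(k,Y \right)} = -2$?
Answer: $\frac{4633}{5} \approx 926.6$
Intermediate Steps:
$r{\left(s \right)} = \frac{s}{5}$ ($r{\left(s \right)} = s \frac{1}{5} = \frac{s}{5}$)
$y = 921$ ($y = -4 + \frac{\left(-108 + 34\right) \left(-100\right)}{8} = -4 + \frac{\left(-74\right) \left(-100\right)}{8} = -4 + \frac{1}{8} \cdot 7400 = -4 + 925 = 921$)
$L{\left(R \right)} = - 2 R$ ($L{\left(R \right)} = R \left(-2\right) = - 2 R$)
$L{\left(r{\left(-14 \right)} \right)} + y = - 2 \cdot \frac{1}{5} \left(-14\right) + 921 = \left(-2\right) \left(- \frac{14}{5}\right) + 921 = \frac{28}{5} + 921 = \frac{4633}{5}$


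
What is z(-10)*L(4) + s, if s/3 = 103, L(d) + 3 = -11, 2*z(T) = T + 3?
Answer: 358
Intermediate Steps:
z(T) = 3/2 + T/2 (z(T) = (T + 3)/2 = (3 + T)/2 = 3/2 + T/2)
L(d) = -14 (L(d) = -3 - 11 = -14)
s = 309 (s = 3*103 = 309)
z(-10)*L(4) + s = (3/2 + (½)*(-10))*(-14) + 309 = (3/2 - 5)*(-14) + 309 = -7/2*(-14) + 309 = 49 + 309 = 358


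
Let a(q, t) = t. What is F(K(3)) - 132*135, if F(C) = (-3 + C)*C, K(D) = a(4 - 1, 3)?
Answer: -17820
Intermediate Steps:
K(D) = 3
F(C) = C*(-3 + C)
F(K(3)) - 132*135 = 3*(-3 + 3) - 132*135 = 3*0 - 17820 = 0 - 17820 = -17820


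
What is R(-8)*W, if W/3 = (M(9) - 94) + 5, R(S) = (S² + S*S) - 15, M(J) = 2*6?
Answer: -26103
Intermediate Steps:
M(J) = 12
R(S) = -15 + 2*S² (R(S) = (S² + S²) - 15 = 2*S² - 15 = -15 + 2*S²)
W = -231 (W = 3*((12 - 94) + 5) = 3*(-82 + 5) = 3*(-77) = -231)
R(-8)*W = (-15 + 2*(-8)²)*(-231) = (-15 + 2*64)*(-231) = (-15 + 128)*(-231) = 113*(-231) = -26103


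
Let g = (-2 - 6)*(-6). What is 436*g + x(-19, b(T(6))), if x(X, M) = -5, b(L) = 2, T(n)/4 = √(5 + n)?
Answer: 20923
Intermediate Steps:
T(n) = 4*√(5 + n)
g = 48 (g = -8*(-6) = 48)
436*g + x(-19, b(T(6))) = 436*48 - 5 = 20928 - 5 = 20923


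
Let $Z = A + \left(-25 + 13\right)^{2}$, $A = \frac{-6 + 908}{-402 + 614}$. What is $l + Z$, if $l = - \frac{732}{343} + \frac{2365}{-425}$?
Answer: $\frac{434378171}{3090430} \approx 140.56$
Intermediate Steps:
$A = \frac{451}{106}$ ($A = \frac{902}{212} = 902 \cdot \frac{1}{212} = \frac{451}{106} \approx 4.2547$)
$l = - \frac{224459}{29155}$ ($l = \left(-732\right) \frac{1}{343} + 2365 \left(- \frac{1}{425}\right) = - \frac{732}{343} - \frac{473}{85} = - \frac{224459}{29155} \approx -7.6988$)
$Z = \frac{15715}{106}$ ($Z = \frac{451}{106} + \left(-25 + 13\right)^{2} = \frac{451}{106} + \left(-12\right)^{2} = \frac{451}{106} + 144 = \frac{15715}{106} \approx 148.25$)
$l + Z = - \frac{224459}{29155} + \frac{15715}{106} = \frac{434378171}{3090430}$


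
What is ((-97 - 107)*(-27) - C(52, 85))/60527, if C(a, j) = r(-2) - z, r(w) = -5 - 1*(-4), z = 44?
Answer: 5553/60527 ≈ 0.091744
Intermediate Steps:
r(w) = -1 (r(w) = -5 + 4 = -1)
C(a, j) = -45 (C(a, j) = -1 - 1*44 = -1 - 44 = -45)
((-97 - 107)*(-27) - C(52, 85))/60527 = ((-97 - 107)*(-27) - 1*(-45))/60527 = (-204*(-27) + 45)*(1/60527) = (5508 + 45)*(1/60527) = 5553*(1/60527) = 5553/60527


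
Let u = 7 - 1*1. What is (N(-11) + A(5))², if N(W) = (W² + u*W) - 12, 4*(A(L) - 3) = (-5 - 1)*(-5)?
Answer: 11449/4 ≈ 2862.3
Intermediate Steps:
u = 6 (u = 7 - 1 = 6)
A(L) = 21/2 (A(L) = 3 + ((-5 - 1)*(-5))/4 = 3 + (-6*(-5))/4 = 3 + (¼)*30 = 3 + 15/2 = 21/2)
N(W) = -12 + W² + 6*W (N(W) = (W² + 6*W) - 12 = -12 + W² + 6*W)
(N(-11) + A(5))² = ((-12 + (-11)² + 6*(-11)) + 21/2)² = ((-12 + 121 - 66) + 21/2)² = (43 + 21/2)² = (107/2)² = 11449/4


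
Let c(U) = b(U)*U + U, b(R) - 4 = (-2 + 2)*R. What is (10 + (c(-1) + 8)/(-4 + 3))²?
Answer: 49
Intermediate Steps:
b(R) = 4 (b(R) = 4 + (-2 + 2)*R = 4 + 0*R = 4 + 0 = 4)
c(U) = 5*U (c(U) = 4*U + U = 5*U)
(10 + (c(-1) + 8)/(-4 + 3))² = (10 + (5*(-1) + 8)/(-4 + 3))² = (10 + (-5 + 8)/(-1))² = (10 + 3*(-1))² = (10 - 3)² = 7² = 49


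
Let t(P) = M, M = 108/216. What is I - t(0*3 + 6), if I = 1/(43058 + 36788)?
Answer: -19961/39923 ≈ -0.49999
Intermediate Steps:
M = ½ (M = 108*(1/216) = ½ ≈ 0.50000)
t(P) = ½
I = 1/79846 ≈ 1.2524e-5
I - t(0*3 + 6) = 1/79846 - 1*½ = 1/79846 - ½ = -19961/39923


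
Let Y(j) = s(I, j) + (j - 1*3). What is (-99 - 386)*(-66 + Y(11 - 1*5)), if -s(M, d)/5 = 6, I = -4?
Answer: 45105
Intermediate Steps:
s(M, d) = -30 (s(M, d) = -5*6 = -30)
Y(j) = -33 + j (Y(j) = -30 + (j - 1*3) = -30 + (j - 3) = -30 + (-3 + j) = -33 + j)
(-99 - 386)*(-66 + Y(11 - 1*5)) = (-99 - 386)*(-66 + (-33 + (11 - 1*5))) = -485*(-66 + (-33 + (11 - 5))) = -485*(-66 + (-33 + 6)) = -485*(-66 - 27) = -485*(-93) = 45105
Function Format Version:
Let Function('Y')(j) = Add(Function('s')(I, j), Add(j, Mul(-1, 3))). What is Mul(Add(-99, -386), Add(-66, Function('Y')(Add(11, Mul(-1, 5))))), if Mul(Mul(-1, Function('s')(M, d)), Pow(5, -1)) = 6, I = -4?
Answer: 45105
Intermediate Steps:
Function('s')(M, d) = -30 (Function('s')(M, d) = Mul(-5, 6) = -30)
Function('Y')(j) = Add(-33, j) (Function('Y')(j) = Add(-30, Add(j, Mul(-1, 3))) = Add(-30, Add(j, -3)) = Add(-30, Add(-3, j)) = Add(-33, j))
Mul(Add(-99, -386), Add(-66, Function('Y')(Add(11, Mul(-1, 5))))) = Mul(Add(-99, -386), Add(-66, Add(-33, Add(11, Mul(-1, 5))))) = Mul(-485, Add(-66, Add(-33, Add(11, -5)))) = Mul(-485, Add(-66, Add(-33, 6))) = Mul(-485, Add(-66, -27)) = Mul(-485, -93) = 45105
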